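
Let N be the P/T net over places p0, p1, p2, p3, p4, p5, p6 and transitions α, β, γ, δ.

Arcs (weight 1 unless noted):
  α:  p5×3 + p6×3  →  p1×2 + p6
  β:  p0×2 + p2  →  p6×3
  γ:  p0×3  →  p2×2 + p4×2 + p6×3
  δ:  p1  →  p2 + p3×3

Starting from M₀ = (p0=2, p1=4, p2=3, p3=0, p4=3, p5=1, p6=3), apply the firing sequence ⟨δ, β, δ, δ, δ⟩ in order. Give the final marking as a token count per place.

step 1: fire δ:  (p0=2, p1=4, p2=3, p3=0, p4=3, p5=1, p6=3) → (p0=2, p1=3, p2=4, p3=3, p4=3, p5=1, p6=3)
step 2: fire β:  (p0=2, p1=3, p2=4, p3=3, p4=3, p5=1, p6=3) → (p0=0, p1=3, p2=3, p3=3, p4=3, p5=1, p6=6)
step 3: fire δ:  (p0=0, p1=3, p2=3, p3=3, p4=3, p5=1, p6=6) → (p0=0, p1=2, p2=4, p3=6, p4=3, p5=1, p6=6)
step 4: fire δ:  (p0=0, p1=2, p2=4, p3=6, p4=3, p5=1, p6=6) → (p0=0, p1=1, p2=5, p3=9, p4=3, p5=1, p6=6)
step 5: fire δ:  (p0=0, p1=1, p2=5, p3=9, p4=3, p5=1, p6=6) → (p0=0, p1=0, p2=6, p3=12, p4=3, p5=1, p6=6)

(p0=0, p1=0, p2=6, p3=12, p4=3, p5=1, p6=6)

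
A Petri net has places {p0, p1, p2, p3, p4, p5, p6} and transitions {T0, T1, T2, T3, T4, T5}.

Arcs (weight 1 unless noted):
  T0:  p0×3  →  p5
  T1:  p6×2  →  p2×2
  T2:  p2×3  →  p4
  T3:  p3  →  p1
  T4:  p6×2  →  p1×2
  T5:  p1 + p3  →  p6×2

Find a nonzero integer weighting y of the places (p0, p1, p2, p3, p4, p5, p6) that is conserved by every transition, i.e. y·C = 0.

Incidence matrix C (rows=places, cols=transitions):
       T0   T1   T2   T3   T4   T5
   p0  -3    0    0    0    0    0
   p1   0    0    0    1    2   -1
   p2   0    2   -3    0    0    0
   p3   0    0    0   -1    0   -1
   p4   0    0    1    0    0    0
   p5   1    0    0    0    0    0
   p6   0   -2    0    0   -2    2

Candidate y = [1, 0, 0, 0, 0, 3, 0]; check y·C column-wise:
  col T0: 1·-3 + 3·1 = 0
  col T1: 1·0 + 0·2 + 3·0 + 0·-2 = 0
  col T2: 1·0 + 0·-3 + 0·1 + 3·0 = 0
  col T3: 1·0 + 0·1 + 0·-1 + 3·0 = 0
  col T4: 1·0 + 0·2 + 3·0 + 0·-2 = 0
  col T5: 1·0 + 0·-1 + 0·-1 + 3·0 + 0·2 = 0

y = (p0:1, p1:0, p2:0, p3:0, p4:0, p5:3, p6:0)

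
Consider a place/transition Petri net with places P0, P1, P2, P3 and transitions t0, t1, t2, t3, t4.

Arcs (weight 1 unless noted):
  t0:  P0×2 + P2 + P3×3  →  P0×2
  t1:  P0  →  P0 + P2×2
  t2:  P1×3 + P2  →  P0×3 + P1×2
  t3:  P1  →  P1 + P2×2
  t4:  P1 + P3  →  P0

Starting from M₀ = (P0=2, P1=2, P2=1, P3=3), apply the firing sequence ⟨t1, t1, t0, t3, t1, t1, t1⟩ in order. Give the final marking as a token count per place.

step 1: fire t1:  (P0=2, P1=2, P2=1, P3=3) → (P0=2, P1=2, P2=3, P3=3)
step 2: fire t1:  (P0=2, P1=2, P2=3, P3=3) → (P0=2, P1=2, P2=5, P3=3)
step 3: fire t0:  (P0=2, P1=2, P2=5, P3=3) → (P0=2, P1=2, P2=4, P3=0)
step 4: fire t3:  (P0=2, P1=2, P2=4, P3=0) → (P0=2, P1=2, P2=6, P3=0)
step 5: fire t1:  (P0=2, P1=2, P2=6, P3=0) → (P0=2, P1=2, P2=8, P3=0)
step 6: fire t1:  (P0=2, P1=2, P2=8, P3=0) → (P0=2, P1=2, P2=10, P3=0)
step 7: fire t1:  (P0=2, P1=2, P2=10, P3=0) → (P0=2, P1=2, P2=12, P3=0)

(P0=2, P1=2, P2=12, P3=0)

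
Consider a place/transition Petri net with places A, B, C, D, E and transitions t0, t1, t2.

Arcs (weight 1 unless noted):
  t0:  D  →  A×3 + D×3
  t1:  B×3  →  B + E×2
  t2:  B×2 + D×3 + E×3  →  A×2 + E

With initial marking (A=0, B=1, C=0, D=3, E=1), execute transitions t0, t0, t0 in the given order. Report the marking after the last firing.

step 1: fire t0:  (A=0, B=1, C=0, D=3, E=1) → (A=3, B=1, C=0, D=5, E=1)
step 2: fire t0:  (A=3, B=1, C=0, D=5, E=1) → (A=6, B=1, C=0, D=7, E=1)
step 3: fire t0:  (A=6, B=1, C=0, D=7, E=1) → (A=9, B=1, C=0, D=9, E=1)

(A=9, B=1, C=0, D=9, E=1)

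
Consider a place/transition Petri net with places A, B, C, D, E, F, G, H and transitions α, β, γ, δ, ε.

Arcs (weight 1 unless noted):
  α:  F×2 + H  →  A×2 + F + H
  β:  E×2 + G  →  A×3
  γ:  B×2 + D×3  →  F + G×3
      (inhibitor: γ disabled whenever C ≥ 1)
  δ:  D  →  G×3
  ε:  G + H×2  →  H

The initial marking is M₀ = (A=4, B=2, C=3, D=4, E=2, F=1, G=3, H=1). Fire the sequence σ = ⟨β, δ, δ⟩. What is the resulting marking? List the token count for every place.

step 1: fire β:  (A=4, B=2, C=3, D=4, E=2, F=1, G=3, H=1) → (A=7, B=2, C=3, D=4, E=0, F=1, G=2, H=1)
step 2: fire δ:  (A=7, B=2, C=3, D=4, E=0, F=1, G=2, H=1) → (A=7, B=2, C=3, D=3, E=0, F=1, G=5, H=1)
step 3: fire δ:  (A=7, B=2, C=3, D=3, E=0, F=1, G=5, H=1) → (A=7, B=2, C=3, D=2, E=0, F=1, G=8, H=1)

(A=7, B=2, C=3, D=2, E=0, F=1, G=8, H=1)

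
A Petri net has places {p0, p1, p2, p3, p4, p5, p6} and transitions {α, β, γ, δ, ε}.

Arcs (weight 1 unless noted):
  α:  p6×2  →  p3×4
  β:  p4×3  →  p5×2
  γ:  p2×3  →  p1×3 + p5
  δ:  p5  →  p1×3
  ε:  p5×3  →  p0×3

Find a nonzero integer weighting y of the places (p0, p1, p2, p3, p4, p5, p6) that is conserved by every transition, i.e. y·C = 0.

y = (p0:3, p1:1, p2:2, p3:0, p4:2, p5:3, p6:0)

Incidence matrix C (rows=places, cols=transitions):
        α    β    γ    δ    ε
   p0   0    0    0    0    3
   p1   0    0    3    3    0
   p2   0    0   -3    0    0
   p3   4    0    0    0    0
   p4   0   -3    0    0    0
   p5   0    2    1   -1   -3
   p6  -2    0    0    0    0

Candidate y = [3, 1, 2, 0, 2, 3, 0]; check y·C column-wise:
  col α: 3·0 + 1·0 + 2·0 + 0·4 + 2·0 + 3·0 + 0·-2 = 0
  col β: 3·0 + 1·0 + 2·0 + 2·-3 + 3·2 = 0
  col γ: 3·0 + 1·3 + 2·-3 + 2·0 + 3·1 = 0
  col δ: 3·0 + 1·3 + 2·0 + 2·0 + 3·-1 = 0
  col ε: 3·3 + 1·0 + 2·0 + 2·0 + 3·-3 = 0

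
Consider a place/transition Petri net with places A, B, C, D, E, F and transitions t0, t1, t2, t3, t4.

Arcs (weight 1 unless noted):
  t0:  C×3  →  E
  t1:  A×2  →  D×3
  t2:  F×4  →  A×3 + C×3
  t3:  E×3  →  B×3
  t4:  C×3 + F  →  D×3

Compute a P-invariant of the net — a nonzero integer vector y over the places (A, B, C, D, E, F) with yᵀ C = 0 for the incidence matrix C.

Incidence matrix C (rows=places, cols=transitions):
       t0   t1   t2   t3   t4
    A   0   -2    3    0    0
    B   0    0    0    3    0
    C  -3    0    3    0   -3
    D   0    3    0    0    3
    E   1    0    0   -3    0
    F   0    0   -4    0   -1

Candidate y = [3, 3, 1, 2, 3, 3]; check y·C column-wise:
  col t0: 3·0 + 3·0 + 1·-3 + 2·0 + 3·1 + 3·0 = 0
  col t1: 3·-2 + 3·0 + 1·0 + 2·3 + 3·0 + 3·0 = 0
  col t2: 3·3 + 3·0 + 1·3 + 2·0 + 3·0 + 3·-4 = 0
  col t3: 3·0 + 3·3 + 1·0 + 2·0 + 3·-3 + 3·0 = 0
  col t4: 3·0 + 3·0 + 1·-3 + 2·3 + 3·0 + 3·-1 = 0

y = (A:3, B:3, C:1, D:2, E:3, F:3)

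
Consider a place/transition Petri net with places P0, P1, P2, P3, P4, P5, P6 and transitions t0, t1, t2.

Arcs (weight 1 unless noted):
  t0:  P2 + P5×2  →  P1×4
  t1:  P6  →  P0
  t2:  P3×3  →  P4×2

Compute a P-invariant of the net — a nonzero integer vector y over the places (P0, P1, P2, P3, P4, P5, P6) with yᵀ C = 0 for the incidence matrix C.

y = (P0:0, P1:1, P2:4, P3:0, P4:0, P5:0, P6:0)

Incidence matrix C (rows=places, cols=transitions):
       t0   t1   t2
   P0   0    1    0
   P1   4    0    0
   P2  -1    0    0
   P3   0    0   -3
   P4   0    0    2
   P5  -2    0    0
   P6   0   -1    0

Candidate y = [0, 1, 4, 0, 0, 0, 0]; check y·C column-wise:
  col t0: 1·4 + 4·-1 + 0·-2 = 0
  col t1: 0·1 + 1·0 + 4·0 + 0·-1 = 0
  col t2: 1·0 + 4·0 + 0·-3 + 0·2 = 0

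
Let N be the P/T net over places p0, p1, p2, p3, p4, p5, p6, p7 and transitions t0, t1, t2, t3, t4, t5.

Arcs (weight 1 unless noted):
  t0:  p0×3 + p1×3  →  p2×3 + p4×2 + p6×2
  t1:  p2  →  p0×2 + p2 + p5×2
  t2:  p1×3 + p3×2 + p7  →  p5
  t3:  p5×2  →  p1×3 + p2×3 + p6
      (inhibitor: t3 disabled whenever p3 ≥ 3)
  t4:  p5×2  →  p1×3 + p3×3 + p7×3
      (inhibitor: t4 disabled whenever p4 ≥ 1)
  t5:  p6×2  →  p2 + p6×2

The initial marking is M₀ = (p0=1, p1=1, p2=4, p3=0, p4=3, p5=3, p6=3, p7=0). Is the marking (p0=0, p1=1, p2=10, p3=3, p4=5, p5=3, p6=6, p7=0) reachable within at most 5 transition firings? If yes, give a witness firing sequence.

NO — not reachable within 5 firings

depth 0: 1 marking
depth 1: 4 markings reached so far
depth 2: 9 markings reached so far
depth 3: 18 markings reached so far
depth 4: 32 markings reached so far
depth 5: 52 markings reached so far
target is not among the 52 markings reachable within 5 steps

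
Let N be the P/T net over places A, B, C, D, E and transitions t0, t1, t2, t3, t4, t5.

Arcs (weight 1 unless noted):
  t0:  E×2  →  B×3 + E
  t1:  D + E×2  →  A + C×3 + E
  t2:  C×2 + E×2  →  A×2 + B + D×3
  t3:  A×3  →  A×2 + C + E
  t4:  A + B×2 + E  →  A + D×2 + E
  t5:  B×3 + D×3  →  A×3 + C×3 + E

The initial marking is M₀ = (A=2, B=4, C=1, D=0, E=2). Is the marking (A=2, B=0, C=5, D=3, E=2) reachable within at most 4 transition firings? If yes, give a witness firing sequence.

step 1: fire t4:  (A=2, B=4, C=1, D=0, E=2) → (A=2, B=2, C=1, D=2, E=2)
step 2: fire t1:  (A=2, B=2, C=1, D=2, E=2) → (A=3, B=2, C=4, D=1, E=1)
step 3: fire t3:  (A=3, B=2, C=4, D=1, E=1) → (A=2, B=2, C=5, D=1, E=2)
step 4: fire t4:  (A=2, B=2, C=5, D=1, E=2) → (A=2, B=0, C=5, D=3, E=2)

YES — reachable via ⟨t4, t1, t3, t4⟩ (4 firings)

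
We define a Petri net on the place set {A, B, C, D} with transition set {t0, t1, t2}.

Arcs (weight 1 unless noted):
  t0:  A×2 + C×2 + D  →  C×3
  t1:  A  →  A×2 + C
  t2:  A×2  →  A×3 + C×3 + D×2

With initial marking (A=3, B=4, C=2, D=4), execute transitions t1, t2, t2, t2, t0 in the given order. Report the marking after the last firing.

(A=5, B=4, C=13, D=9)

step 1: fire t1:  (A=3, B=4, C=2, D=4) → (A=4, B=4, C=3, D=4)
step 2: fire t2:  (A=4, B=4, C=3, D=4) → (A=5, B=4, C=6, D=6)
step 3: fire t2:  (A=5, B=4, C=6, D=6) → (A=6, B=4, C=9, D=8)
step 4: fire t2:  (A=6, B=4, C=9, D=8) → (A=7, B=4, C=12, D=10)
step 5: fire t0:  (A=7, B=4, C=12, D=10) → (A=5, B=4, C=13, D=9)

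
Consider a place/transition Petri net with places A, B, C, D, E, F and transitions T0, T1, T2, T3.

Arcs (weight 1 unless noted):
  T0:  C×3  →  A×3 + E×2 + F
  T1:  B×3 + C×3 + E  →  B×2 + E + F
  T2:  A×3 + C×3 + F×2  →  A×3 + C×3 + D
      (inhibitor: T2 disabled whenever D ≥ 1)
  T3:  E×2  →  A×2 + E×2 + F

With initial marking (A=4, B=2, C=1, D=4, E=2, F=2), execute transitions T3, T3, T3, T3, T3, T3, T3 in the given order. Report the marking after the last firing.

step 1: fire T3:  (A=4, B=2, C=1, D=4, E=2, F=2) → (A=6, B=2, C=1, D=4, E=2, F=3)
step 2: fire T3:  (A=6, B=2, C=1, D=4, E=2, F=3) → (A=8, B=2, C=1, D=4, E=2, F=4)
step 3: fire T3:  (A=8, B=2, C=1, D=4, E=2, F=4) → (A=10, B=2, C=1, D=4, E=2, F=5)
step 4: fire T3:  (A=10, B=2, C=1, D=4, E=2, F=5) → (A=12, B=2, C=1, D=4, E=2, F=6)
step 5: fire T3:  (A=12, B=2, C=1, D=4, E=2, F=6) → (A=14, B=2, C=1, D=4, E=2, F=7)
step 6: fire T3:  (A=14, B=2, C=1, D=4, E=2, F=7) → (A=16, B=2, C=1, D=4, E=2, F=8)
step 7: fire T3:  (A=16, B=2, C=1, D=4, E=2, F=8) → (A=18, B=2, C=1, D=4, E=2, F=9)

(A=18, B=2, C=1, D=4, E=2, F=9)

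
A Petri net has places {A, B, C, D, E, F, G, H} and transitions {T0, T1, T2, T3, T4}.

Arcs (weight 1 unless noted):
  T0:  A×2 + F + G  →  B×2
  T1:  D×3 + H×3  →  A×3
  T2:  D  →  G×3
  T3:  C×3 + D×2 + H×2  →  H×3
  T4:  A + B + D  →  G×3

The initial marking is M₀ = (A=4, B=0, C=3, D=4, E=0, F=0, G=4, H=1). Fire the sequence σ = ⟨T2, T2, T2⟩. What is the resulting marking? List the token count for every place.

(A=4, B=0, C=3, D=1, E=0, F=0, G=13, H=1)

step 1: fire T2:  (A=4, B=0, C=3, D=4, E=0, F=0, G=4, H=1) → (A=4, B=0, C=3, D=3, E=0, F=0, G=7, H=1)
step 2: fire T2:  (A=4, B=0, C=3, D=3, E=0, F=0, G=7, H=1) → (A=4, B=0, C=3, D=2, E=0, F=0, G=10, H=1)
step 3: fire T2:  (A=4, B=0, C=3, D=2, E=0, F=0, G=10, H=1) → (A=4, B=0, C=3, D=1, E=0, F=0, G=13, H=1)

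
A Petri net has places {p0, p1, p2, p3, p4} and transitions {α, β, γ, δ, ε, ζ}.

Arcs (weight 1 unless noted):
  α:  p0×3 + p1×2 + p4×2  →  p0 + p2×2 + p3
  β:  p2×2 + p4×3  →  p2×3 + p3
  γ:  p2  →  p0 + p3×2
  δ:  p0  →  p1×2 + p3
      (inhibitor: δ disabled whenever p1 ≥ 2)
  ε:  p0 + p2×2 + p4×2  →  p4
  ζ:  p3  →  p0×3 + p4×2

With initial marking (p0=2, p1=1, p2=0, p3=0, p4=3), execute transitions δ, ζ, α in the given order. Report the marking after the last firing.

step 1: fire δ:  (p0=2, p1=1, p2=0, p3=0, p4=3) → (p0=1, p1=3, p2=0, p3=1, p4=3)
step 2: fire ζ:  (p0=1, p1=3, p2=0, p3=1, p4=3) → (p0=4, p1=3, p2=0, p3=0, p4=5)
step 3: fire α:  (p0=4, p1=3, p2=0, p3=0, p4=5) → (p0=2, p1=1, p2=2, p3=1, p4=3)

(p0=2, p1=1, p2=2, p3=1, p4=3)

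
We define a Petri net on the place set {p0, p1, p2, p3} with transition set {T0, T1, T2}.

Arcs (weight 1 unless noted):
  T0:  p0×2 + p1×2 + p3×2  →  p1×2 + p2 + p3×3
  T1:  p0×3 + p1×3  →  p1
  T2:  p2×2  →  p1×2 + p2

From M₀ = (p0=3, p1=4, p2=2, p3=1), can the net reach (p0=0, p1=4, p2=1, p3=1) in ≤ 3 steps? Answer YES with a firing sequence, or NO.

YES — reachable via ⟨T1, T2⟩ (2 firings)

step 1: fire T1:  (p0=3, p1=4, p2=2, p3=1) → (p0=0, p1=2, p2=2, p3=1)
step 2: fire T2:  (p0=0, p1=2, p2=2, p3=1) → (p0=0, p1=4, p2=1, p3=1)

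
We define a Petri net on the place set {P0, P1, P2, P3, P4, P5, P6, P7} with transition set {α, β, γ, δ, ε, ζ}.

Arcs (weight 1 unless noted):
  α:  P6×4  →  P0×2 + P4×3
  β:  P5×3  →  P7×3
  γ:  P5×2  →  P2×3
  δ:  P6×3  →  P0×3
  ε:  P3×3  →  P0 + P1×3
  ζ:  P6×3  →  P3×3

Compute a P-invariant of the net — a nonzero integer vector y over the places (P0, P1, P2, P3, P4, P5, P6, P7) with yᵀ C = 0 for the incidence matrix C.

Incidence matrix C (rows=places, cols=transitions):
        α    β    γ    δ    ε    ζ
   P0   2    0    0    3    1    0
   P1   0    0    0    0    3    0
   P2   0    0    3    0    0    0
   P3   0    0    0    0   -3    3
   P4   3    0    0    0    0    0
   P5   0   -3   -2    0    0    0
   P6  -4    0    0   -3    0   -3
   P7   0    3    0    0    0    0

Candidate y = [3, 2, 0, 3, 2, 0, 3, 0]; check y·C column-wise:
  col α: 3·2 + 2·0 + 3·0 + 2·3 + 3·-4 = 0
  col β: 3·0 + 2·0 + 3·0 + 2·0 + 0·-3 + 3·0 + 0·3 = 0
  col γ: 3·0 + 2·0 + 0·3 + 3·0 + 2·0 + 0·-2 + 3·0 = 0
  col δ: 3·3 + 2·0 + 3·0 + 2·0 + 3·-3 = 0
  col ε: 3·1 + 2·3 + 3·-3 + 2·0 + 3·0 = 0
  col ζ: 3·0 + 2·0 + 3·3 + 2·0 + 3·-3 = 0

y = (P0:3, P1:2, P2:0, P3:3, P4:2, P5:0, P6:3, P7:0)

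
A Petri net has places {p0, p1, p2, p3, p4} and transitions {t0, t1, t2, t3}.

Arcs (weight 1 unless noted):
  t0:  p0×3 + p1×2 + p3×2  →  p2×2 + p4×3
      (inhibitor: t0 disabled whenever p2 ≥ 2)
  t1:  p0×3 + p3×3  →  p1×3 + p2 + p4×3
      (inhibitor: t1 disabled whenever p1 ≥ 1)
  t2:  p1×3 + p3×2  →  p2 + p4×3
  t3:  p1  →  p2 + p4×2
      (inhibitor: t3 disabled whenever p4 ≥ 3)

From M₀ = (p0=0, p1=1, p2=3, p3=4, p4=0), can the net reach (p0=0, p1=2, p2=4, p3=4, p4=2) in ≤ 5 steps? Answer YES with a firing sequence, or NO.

depth 0: 1 marking
depth 1: 2 markings reached so far
depth 2: 2 markings reached so far
(frontier empty at depth 2; search complete)
target is not among the 2 markings reachable within 5 steps

NO — not reachable within 5 firings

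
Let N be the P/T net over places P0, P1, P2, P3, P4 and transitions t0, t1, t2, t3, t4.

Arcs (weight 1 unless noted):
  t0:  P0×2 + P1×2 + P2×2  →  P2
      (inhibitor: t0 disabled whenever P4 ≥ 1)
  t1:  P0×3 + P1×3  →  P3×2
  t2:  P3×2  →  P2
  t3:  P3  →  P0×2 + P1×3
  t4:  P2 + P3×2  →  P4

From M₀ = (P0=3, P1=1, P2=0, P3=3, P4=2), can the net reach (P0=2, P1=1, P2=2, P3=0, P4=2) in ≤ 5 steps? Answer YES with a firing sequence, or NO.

YES — reachable via ⟨t2, t3, t1, t2⟩ (4 firings)

step 1: fire t2:  (P0=3, P1=1, P2=0, P3=3, P4=2) → (P0=3, P1=1, P2=1, P3=1, P4=2)
step 2: fire t3:  (P0=3, P1=1, P2=1, P3=1, P4=2) → (P0=5, P1=4, P2=1, P3=0, P4=2)
step 3: fire t1:  (P0=5, P1=4, P2=1, P3=0, P4=2) → (P0=2, P1=1, P2=1, P3=2, P4=2)
step 4: fire t2:  (P0=2, P1=1, P2=1, P3=2, P4=2) → (P0=2, P1=1, P2=2, P3=0, P4=2)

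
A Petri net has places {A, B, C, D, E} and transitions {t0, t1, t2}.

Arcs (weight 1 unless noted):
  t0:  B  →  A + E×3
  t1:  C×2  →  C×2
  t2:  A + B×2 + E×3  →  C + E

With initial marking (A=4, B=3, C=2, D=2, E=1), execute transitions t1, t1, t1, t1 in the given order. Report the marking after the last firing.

(A=4, B=3, C=2, D=2, E=1)

step 1: fire t1:  (A=4, B=3, C=2, D=2, E=1) → (A=4, B=3, C=2, D=2, E=1)
step 2: fire t1:  (A=4, B=3, C=2, D=2, E=1) → (A=4, B=3, C=2, D=2, E=1)
step 3: fire t1:  (A=4, B=3, C=2, D=2, E=1) → (A=4, B=3, C=2, D=2, E=1)
step 4: fire t1:  (A=4, B=3, C=2, D=2, E=1) → (A=4, B=3, C=2, D=2, E=1)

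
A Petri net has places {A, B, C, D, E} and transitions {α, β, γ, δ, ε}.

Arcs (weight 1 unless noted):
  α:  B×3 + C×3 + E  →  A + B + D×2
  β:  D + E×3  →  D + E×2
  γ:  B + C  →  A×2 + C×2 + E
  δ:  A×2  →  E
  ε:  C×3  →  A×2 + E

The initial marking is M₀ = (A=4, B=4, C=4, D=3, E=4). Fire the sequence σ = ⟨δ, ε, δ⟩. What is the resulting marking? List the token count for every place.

step 1: fire δ:  (A=4, B=4, C=4, D=3, E=4) → (A=2, B=4, C=4, D=3, E=5)
step 2: fire ε:  (A=2, B=4, C=4, D=3, E=5) → (A=4, B=4, C=1, D=3, E=6)
step 3: fire δ:  (A=4, B=4, C=1, D=3, E=6) → (A=2, B=4, C=1, D=3, E=7)

(A=2, B=4, C=1, D=3, E=7)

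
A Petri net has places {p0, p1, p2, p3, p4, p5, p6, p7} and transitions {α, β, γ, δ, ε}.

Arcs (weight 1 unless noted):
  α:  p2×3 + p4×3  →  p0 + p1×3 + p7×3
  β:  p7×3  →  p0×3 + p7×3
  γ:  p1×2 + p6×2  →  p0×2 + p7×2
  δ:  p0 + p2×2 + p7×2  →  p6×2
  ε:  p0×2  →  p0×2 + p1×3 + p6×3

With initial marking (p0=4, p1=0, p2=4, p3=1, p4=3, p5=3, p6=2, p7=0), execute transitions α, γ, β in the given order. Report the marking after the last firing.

(p0=10, p1=1, p2=1, p3=1, p4=0, p5=3, p6=0, p7=5)

step 1: fire α:  (p0=4, p1=0, p2=4, p3=1, p4=3, p5=3, p6=2, p7=0) → (p0=5, p1=3, p2=1, p3=1, p4=0, p5=3, p6=2, p7=3)
step 2: fire γ:  (p0=5, p1=3, p2=1, p3=1, p4=0, p5=3, p6=2, p7=3) → (p0=7, p1=1, p2=1, p3=1, p4=0, p5=3, p6=0, p7=5)
step 3: fire β:  (p0=7, p1=1, p2=1, p3=1, p4=0, p5=3, p6=0, p7=5) → (p0=10, p1=1, p2=1, p3=1, p4=0, p5=3, p6=0, p7=5)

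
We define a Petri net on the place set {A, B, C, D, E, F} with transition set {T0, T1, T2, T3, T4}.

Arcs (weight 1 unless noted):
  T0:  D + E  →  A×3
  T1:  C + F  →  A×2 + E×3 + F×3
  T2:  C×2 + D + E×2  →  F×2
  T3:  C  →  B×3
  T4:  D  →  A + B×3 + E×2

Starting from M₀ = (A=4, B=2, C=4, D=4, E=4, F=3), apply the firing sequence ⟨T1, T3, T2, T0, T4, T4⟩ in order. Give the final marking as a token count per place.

step 1: fire T1:  (A=4, B=2, C=4, D=4, E=4, F=3) → (A=6, B=2, C=3, D=4, E=7, F=5)
step 2: fire T3:  (A=6, B=2, C=3, D=4, E=7, F=5) → (A=6, B=5, C=2, D=4, E=7, F=5)
step 3: fire T2:  (A=6, B=5, C=2, D=4, E=7, F=5) → (A=6, B=5, C=0, D=3, E=5, F=7)
step 4: fire T0:  (A=6, B=5, C=0, D=3, E=5, F=7) → (A=9, B=5, C=0, D=2, E=4, F=7)
step 5: fire T4:  (A=9, B=5, C=0, D=2, E=4, F=7) → (A=10, B=8, C=0, D=1, E=6, F=7)
step 6: fire T4:  (A=10, B=8, C=0, D=1, E=6, F=7) → (A=11, B=11, C=0, D=0, E=8, F=7)

(A=11, B=11, C=0, D=0, E=8, F=7)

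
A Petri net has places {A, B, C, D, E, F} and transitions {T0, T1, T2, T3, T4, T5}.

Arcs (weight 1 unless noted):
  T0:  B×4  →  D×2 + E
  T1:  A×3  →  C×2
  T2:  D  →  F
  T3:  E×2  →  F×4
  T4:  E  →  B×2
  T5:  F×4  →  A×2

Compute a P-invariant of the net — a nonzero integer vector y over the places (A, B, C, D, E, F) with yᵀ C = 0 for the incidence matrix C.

y = (A:2, B:1, C:3, D:1, E:2, F:1)

Incidence matrix C (rows=places, cols=transitions):
       T0   T1   T2   T3   T4   T5
    A   0   -3    0    0    0    2
    B  -4    0    0    0    2    0
    C   0    2    0    0    0    0
    D   2    0   -1    0    0    0
    E   1    0    0   -2   -1    0
    F   0    0    1    4    0   -4

Candidate y = [2, 1, 3, 1, 2, 1]; check y·C column-wise:
  col T0: 2·0 + 1·-4 + 3·0 + 1·2 + 2·1 + 1·0 = 0
  col T1: 2·-3 + 1·0 + 3·2 + 1·0 + 2·0 + 1·0 = 0
  col T2: 2·0 + 1·0 + 3·0 + 1·-1 + 2·0 + 1·1 = 0
  col T3: 2·0 + 1·0 + 3·0 + 1·0 + 2·-2 + 1·4 = 0
  col T4: 2·0 + 1·2 + 3·0 + 1·0 + 2·-1 + 1·0 = 0
  col T5: 2·2 + 1·0 + 3·0 + 1·0 + 2·0 + 1·-4 = 0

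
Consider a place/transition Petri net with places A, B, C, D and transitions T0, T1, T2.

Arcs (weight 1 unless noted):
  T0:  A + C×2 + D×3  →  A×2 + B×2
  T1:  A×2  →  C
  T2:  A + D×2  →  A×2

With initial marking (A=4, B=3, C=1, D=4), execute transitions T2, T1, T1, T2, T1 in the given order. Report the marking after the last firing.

(A=0, B=3, C=4, D=0)

step 1: fire T2:  (A=4, B=3, C=1, D=4) → (A=5, B=3, C=1, D=2)
step 2: fire T1:  (A=5, B=3, C=1, D=2) → (A=3, B=3, C=2, D=2)
step 3: fire T1:  (A=3, B=3, C=2, D=2) → (A=1, B=3, C=3, D=2)
step 4: fire T2:  (A=1, B=3, C=3, D=2) → (A=2, B=3, C=3, D=0)
step 5: fire T1:  (A=2, B=3, C=3, D=0) → (A=0, B=3, C=4, D=0)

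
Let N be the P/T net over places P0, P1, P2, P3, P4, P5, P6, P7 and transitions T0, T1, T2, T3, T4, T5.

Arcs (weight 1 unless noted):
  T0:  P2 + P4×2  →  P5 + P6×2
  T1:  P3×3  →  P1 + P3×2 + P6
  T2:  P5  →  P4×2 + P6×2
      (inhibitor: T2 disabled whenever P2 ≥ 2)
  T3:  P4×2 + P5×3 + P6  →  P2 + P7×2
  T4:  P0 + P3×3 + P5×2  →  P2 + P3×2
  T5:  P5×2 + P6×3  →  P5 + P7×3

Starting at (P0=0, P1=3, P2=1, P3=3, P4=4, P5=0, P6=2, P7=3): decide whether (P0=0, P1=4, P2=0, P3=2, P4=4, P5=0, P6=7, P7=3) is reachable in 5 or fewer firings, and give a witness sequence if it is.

YES — reachable via ⟨T0, T1, T2⟩ (3 firings)

step 1: fire T0:  (P0=0, P1=3, P2=1, P3=3, P4=4, P5=0, P6=2, P7=3) → (P0=0, P1=3, P2=0, P3=3, P4=2, P5=1, P6=4, P7=3)
step 2: fire T1:  (P0=0, P1=3, P2=0, P3=3, P4=2, P5=1, P6=4, P7=3) → (P0=0, P1=4, P2=0, P3=2, P4=2, P5=1, P6=5, P7=3)
step 3: fire T2:  (P0=0, P1=4, P2=0, P3=2, P4=2, P5=1, P6=5, P7=3) → (P0=0, P1=4, P2=0, P3=2, P4=4, P5=0, P6=7, P7=3)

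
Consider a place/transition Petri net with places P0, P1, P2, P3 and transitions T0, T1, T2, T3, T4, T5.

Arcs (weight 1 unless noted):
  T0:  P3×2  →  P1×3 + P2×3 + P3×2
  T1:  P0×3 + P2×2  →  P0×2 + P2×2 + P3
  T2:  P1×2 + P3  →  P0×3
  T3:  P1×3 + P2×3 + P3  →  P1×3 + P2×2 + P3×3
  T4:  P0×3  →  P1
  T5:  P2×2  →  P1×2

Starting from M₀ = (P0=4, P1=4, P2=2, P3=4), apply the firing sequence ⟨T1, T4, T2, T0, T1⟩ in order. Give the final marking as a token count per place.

(P0=2, P1=6, P2=5, P3=5)

step 1: fire T1:  (P0=4, P1=4, P2=2, P3=4) → (P0=3, P1=4, P2=2, P3=5)
step 2: fire T4:  (P0=3, P1=4, P2=2, P3=5) → (P0=0, P1=5, P2=2, P3=5)
step 3: fire T2:  (P0=0, P1=5, P2=2, P3=5) → (P0=3, P1=3, P2=2, P3=4)
step 4: fire T0:  (P0=3, P1=3, P2=2, P3=4) → (P0=3, P1=6, P2=5, P3=4)
step 5: fire T1:  (P0=3, P1=6, P2=5, P3=4) → (P0=2, P1=6, P2=5, P3=5)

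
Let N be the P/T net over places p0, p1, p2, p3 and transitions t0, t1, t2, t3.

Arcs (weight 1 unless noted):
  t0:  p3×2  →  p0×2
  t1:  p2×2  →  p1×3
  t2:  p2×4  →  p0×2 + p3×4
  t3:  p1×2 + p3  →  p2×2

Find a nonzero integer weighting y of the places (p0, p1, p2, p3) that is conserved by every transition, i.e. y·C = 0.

Incidence matrix C (rows=places, cols=transitions):
       t0   t1   t2   t3
   p0   2    0    2    0
   p1   0    3    0   -2
   p2   0   -2   -4    2
   p3  -2    0    4   -1

Candidate y = [2, 2, 3, 2]; check y·C column-wise:
  col t0: 2·2 + 2·0 + 3·0 + 2·-2 = 0
  col t1: 2·0 + 2·3 + 3·-2 + 2·0 = 0
  col t2: 2·2 + 2·0 + 3·-4 + 2·4 = 0
  col t3: 2·0 + 2·-2 + 3·2 + 2·-1 = 0

y = (p0:2, p1:2, p2:3, p3:2)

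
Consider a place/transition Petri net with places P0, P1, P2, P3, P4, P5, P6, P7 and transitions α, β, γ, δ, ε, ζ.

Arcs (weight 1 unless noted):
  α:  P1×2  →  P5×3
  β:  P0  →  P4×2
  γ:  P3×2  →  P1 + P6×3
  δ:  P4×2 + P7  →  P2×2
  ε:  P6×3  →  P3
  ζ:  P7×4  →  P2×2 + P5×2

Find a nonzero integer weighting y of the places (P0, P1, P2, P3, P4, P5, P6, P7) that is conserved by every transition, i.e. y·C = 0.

y = (P0:4, P1:-3, P2:2, P3:-3, P4:2, P5:-2, P6:-1, P7:0)

Incidence matrix C (rows=places, cols=transitions):
        α    β    γ    δ    ε    ζ
   P0   0   -1    0    0    0    0
   P1  -2    0    1    0    0    0
   P2   0    0    0    2    0    2
   P3   0    0   -2    0    1    0
   P4   0    2    0   -2    0    0
   P5   3    0    0    0    0    2
   P6   0    0    3    0   -3    0
   P7   0    0    0   -1    0   -4

Candidate y = [4, -3, 2, -3, 2, -2, -1, 0]; check y·C column-wise:
  col α: 4·0 + -3·-2 + 2·0 + -3·0 + 2·0 + -2·3 + -1·0 = 0
  col β: 4·-1 + -3·0 + 2·0 + -3·0 + 2·2 + -2·0 + -1·0 = 0
  col γ: 4·0 + -3·1 + 2·0 + -3·-2 + 2·0 + -2·0 + -1·3 = 0
  col δ: 4·0 + -3·0 + 2·2 + -3·0 + 2·-2 + -2·0 + -1·0 + 0·-1 = 0
  col ε: 4·0 + -3·0 + 2·0 + -3·1 + 2·0 + -2·0 + -1·-3 = 0
  col ζ: 4·0 + -3·0 + 2·2 + -3·0 + 2·0 + -2·2 + -1·0 + 0·-4 = 0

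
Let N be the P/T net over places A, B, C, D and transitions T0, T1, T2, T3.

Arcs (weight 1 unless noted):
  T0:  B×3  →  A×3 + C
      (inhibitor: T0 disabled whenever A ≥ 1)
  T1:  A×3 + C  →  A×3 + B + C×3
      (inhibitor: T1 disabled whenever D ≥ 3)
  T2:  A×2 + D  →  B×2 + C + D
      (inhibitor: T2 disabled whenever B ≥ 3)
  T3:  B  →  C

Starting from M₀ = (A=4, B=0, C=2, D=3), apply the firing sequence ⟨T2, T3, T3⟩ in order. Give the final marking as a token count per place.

step 1: fire T2:  (A=4, B=0, C=2, D=3) → (A=2, B=2, C=3, D=3)
step 2: fire T3:  (A=2, B=2, C=3, D=3) → (A=2, B=1, C=4, D=3)
step 3: fire T3:  (A=2, B=1, C=4, D=3) → (A=2, B=0, C=5, D=3)

(A=2, B=0, C=5, D=3)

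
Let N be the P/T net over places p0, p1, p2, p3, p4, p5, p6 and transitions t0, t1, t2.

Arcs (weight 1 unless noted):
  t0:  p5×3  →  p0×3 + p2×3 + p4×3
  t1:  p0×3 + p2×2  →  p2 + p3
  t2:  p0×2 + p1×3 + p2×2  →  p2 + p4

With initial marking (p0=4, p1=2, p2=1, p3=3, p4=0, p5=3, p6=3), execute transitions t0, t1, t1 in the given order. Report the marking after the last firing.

(p0=1, p1=2, p2=2, p3=5, p4=3, p5=0, p6=3)

step 1: fire t0:  (p0=4, p1=2, p2=1, p3=3, p4=0, p5=3, p6=3) → (p0=7, p1=2, p2=4, p3=3, p4=3, p5=0, p6=3)
step 2: fire t1:  (p0=7, p1=2, p2=4, p3=3, p4=3, p5=0, p6=3) → (p0=4, p1=2, p2=3, p3=4, p4=3, p5=0, p6=3)
step 3: fire t1:  (p0=4, p1=2, p2=3, p3=4, p4=3, p5=0, p6=3) → (p0=1, p1=2, p2=2, p3=5, p4=3, p5=0, p6=3)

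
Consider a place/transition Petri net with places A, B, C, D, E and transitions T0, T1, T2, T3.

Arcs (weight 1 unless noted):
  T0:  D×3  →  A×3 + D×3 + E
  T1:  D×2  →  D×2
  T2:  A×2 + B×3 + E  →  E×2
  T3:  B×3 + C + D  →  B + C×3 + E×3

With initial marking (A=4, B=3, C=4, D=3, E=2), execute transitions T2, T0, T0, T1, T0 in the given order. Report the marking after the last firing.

(A=11, B=0, C=4, D=3, E=6)

step 1: fire T2:  (A=4, B=3, C=4, D=3, E=2) → (A=2, B=0, C=4, D=3, E=3)
step 2: fire T0:  (A=2, B=0, C=4, D=3, E=3) → (A=5, B=0, C=4, D=3, E=4)
step 3: fire T0:  (A=5, B=0, C=4, D=3, E=4) → (A=8, B=0, C=4, D=3, E=5)
step 4: fire T1:  (A=8, B=0, C=4, D=3, E=5) → (A=8, B=0, C=4, D=3, E=5)
step 5: fire T0:  (A=8, B=0, C=4, D=3, E=5) → (A=11, B=0, C=4, D=3, E=6)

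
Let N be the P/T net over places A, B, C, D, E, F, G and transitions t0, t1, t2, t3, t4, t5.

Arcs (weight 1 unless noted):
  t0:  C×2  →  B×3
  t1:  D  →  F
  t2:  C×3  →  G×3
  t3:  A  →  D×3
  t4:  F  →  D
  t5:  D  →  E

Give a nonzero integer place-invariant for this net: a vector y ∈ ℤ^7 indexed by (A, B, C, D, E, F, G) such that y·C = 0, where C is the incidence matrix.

Incidence matrix C (rows=places, cols=transitions):
       t0   t1   t2   t3   t4   t5
    A   0    0    0   -1    0    0
    B   3    0    0    0    0    0
    C  -2    0   -3    0    0    0
    D   0   -1    0    3    1   -1
    E   0    0    0    0    0    1
    F   0    1    0    0   -1    0
    G   0    0    3    0    0    0

Candidate y = [3, 0, 0, 1, 1, 1, 0]; check y·C column-wise:
  col t0: 3·0 + 0·3 + 0·-2 + 1·0 + 1·0 + 1·0 = 0
  col t1: 3·0 + 1·-1 + 1·0 + 1·1 = 0
  col t2: 3·0 + 0·-3 + 1·0 + 1·0 + 1·0 + 0·3 = 0
  col t3: 3·-1 + 1·3 + 1·0 + 1·0 = 0
  col t4: 3·0 + 1·1 + 1·0 + 1·-1 = 0
  col t5: 3·0 + 1·-1 + 1·1 + 1·0 = 0

y = (A:3, B:0, C:0, D:1, E:1, F:1, G:0)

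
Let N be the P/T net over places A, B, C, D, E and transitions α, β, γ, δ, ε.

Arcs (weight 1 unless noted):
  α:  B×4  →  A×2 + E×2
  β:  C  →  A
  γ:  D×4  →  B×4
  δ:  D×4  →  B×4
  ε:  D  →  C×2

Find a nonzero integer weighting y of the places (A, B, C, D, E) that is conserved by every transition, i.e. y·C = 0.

y = (A:1, B:2, C:1, D:2, E:3)

Incidence matrix C (rows=places, cols=transitions):
        α    β    γ    δ    ε
    A   2    1    0    0    0
    B  -4    0    4    4    0
    C   0   -1    0    0    2
    D   0    0   -4   -4   -1
    E   2    0    0    0    0

Candidate y = [1, 2, 1, 2, 3]; check y·C column-wise:
  col α: 1·2 + 2·-4 + 1·0 + 2·0 + 3·2 = 0
  col β: 1·1 + 2·0 + 1·-1 + 2·0 + 3·0 = 0
  col γ: 1·0 + 2·4 + 1·0 + 2·-4 + 3·0 = 0
  col δ: 1·0 + 2·4 + 1·0 + 2·-4 + 3·0 = 0
  col ε: 1·0 + 2·0 + 1·2 + 2·-1 + 3·0 = 0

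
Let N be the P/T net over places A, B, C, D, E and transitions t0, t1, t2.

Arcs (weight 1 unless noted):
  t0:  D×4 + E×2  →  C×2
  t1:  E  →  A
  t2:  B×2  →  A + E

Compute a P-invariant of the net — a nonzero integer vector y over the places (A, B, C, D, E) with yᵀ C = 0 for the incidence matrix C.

Incidence matrix C (rows=places, cols=transitions):
       t0   t1   t2
    A   0    1    1
    B   0    0   -2
    C   2    0    0
    D  -4    0    0
    E  -2   -1    1

Candidate y = [0, 0, 2, 1, 0]; check y·C column-wise:
  col t0: 2·2 + 1·-4 + 0·-2 = 0
  col t1: 0·1 + 2·0 + 1·0 + 0·-1 = 0
  col t2: 0·1 + 0·-2 + 2·0 + 1·0 + 0·1 = 0

y = (A:0, B:0, C:2, D:1, E:0)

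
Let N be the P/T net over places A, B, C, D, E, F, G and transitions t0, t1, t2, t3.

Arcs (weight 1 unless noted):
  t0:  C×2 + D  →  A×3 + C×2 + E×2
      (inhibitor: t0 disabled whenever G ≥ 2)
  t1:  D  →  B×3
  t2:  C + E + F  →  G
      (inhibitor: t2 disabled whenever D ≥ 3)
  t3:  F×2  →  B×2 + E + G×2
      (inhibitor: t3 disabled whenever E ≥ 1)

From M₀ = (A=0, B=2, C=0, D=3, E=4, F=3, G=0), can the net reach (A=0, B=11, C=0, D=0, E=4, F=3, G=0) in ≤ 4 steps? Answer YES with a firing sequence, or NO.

YES — reachable via ⟨t1, t1, t1⟩ (3 firings)

step 1: fire t1:  (A=0, B=2, C=0, D=3, E=4, F=3, G=0) → (A=0, B=5, C=0, D=2, E=4, F=3, G=0)
step 2: fire t1:  (A=0, B=5, C=0, D=2, E=4, F=3, G=0) → (A=0, B=8, C=0, D=1, E=4, F=3, G=0)
step 3: fire t1:  (A=0, B=8, C=0, D=1, E=4, F=3, G=0) → (A=0, B=11, C=0, D=0, E=4, F=3, G=0)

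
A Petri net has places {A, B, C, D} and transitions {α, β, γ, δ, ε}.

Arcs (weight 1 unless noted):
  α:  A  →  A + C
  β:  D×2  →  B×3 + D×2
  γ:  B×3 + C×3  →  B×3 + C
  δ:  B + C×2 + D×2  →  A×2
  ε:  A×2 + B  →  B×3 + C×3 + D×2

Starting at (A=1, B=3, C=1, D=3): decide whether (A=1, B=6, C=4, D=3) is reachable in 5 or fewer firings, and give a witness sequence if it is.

step 1: fire α:  (A=1, B=3, C=1, D=3) → (A=1, B=3, C=2, D=3)
step 2: fire α:  (A=1, B=3, C=2, D=3) → (A=1, B=3, C=3, D=3)
step 3: fire α:  (A=1, B=3, C=3, D=3) → (A=1, B=3, C=4, D=3)
step 4: fire β:  (A=1, B=3, C=4, D=3) → (A=1, B=6, C=4, D=3)

YES — reachable via ⟨α, α, α, β⟩ (4 firings)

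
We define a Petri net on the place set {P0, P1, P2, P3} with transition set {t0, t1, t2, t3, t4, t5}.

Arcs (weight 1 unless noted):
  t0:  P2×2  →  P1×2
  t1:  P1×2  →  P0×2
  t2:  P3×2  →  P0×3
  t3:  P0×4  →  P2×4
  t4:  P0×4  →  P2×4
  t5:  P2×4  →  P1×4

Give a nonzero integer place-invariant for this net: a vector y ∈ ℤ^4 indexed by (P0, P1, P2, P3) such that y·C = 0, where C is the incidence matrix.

y = (P0:2, P1:2, P2:2, P3:3)

Incidence matrix C (rows=places, cols=transitions):
       t0   t1   t2   t3   t4   t5
   P0   0    2    3   -4   -4    0
   P1   2   -2    0    0    0    4
   P2  -2    0    0    4    4   -4
   P3   0    0   -2    0    0    0

Candidate y = [2, 2, 2, 3]; check y·C column-wise:
  col t0: 2·0 + 2·2 + 2·-2 + 3·0 = 0
  col t1: 2·2 + 2·-2 + 2·0 + 3·0 = 0
  col t2: 2·3 + 2·0 + 2·0 + 3·-2 = 0
  col t3: 2·-4 + 2·0 + 2·4 + 3·0 = 0
  col t4: 2·-4 + 2·0 + 2·4 + 3·0 = 0
  col t5: 2·0 + 2·4 + 2·-4 + 3·0 = 0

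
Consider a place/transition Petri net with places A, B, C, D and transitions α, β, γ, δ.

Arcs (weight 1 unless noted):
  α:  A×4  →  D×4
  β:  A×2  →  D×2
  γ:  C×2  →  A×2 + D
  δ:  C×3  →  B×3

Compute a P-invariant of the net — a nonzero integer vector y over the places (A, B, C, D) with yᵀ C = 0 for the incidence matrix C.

y = (A:2, B:3, C:3, D:2)

Incidence matrix C (rows=places, cols=transitions):
        α    β    γ    δ
    A  -4   -2    2    0
    B   0    0    0    3
    C   0    0   -2   -3
    D   4    2    1    0

Candidate y = [2, 3, 3, 2]; check y·C column-wise:
  col α: 2·-4 + 3·0 + 3·0 + 2·4 = 0
  col β: 2·-2 + 3·0 + 3·0 + 2·2 = 0
  col γ: 2·2 + 3·0 + 3·-2 + 2·1 = 0
  col δ: 2·0 + 3·3 + 3·-3 + 2·0 = 0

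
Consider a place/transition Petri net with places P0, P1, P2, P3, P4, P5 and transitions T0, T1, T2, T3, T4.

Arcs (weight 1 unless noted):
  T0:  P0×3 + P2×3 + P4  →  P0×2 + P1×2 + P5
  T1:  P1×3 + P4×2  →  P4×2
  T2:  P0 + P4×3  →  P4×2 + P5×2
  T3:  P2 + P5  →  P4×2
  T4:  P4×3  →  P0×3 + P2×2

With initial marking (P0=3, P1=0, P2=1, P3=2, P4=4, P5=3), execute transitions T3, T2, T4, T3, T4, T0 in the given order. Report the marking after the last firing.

(P0=7, P1=2, P2=0, P3=2, P4=0, P5=4)

step 1: fire T3:  (P0=3, P1=0, P2=1, P3=2, P4=4, P5=3) → (P0=3, P1=0, P2=0, P3=2, P4=6, P5=2)
step 2: fire T2:  (P0=3, P1=0, P2=0, P3=2, P4=6, P5=2) → (P0=2, P1=0, P2=0, P3=2, P4=5, P5=4)
step 3: fire T4:  (P0=2, P1=0, P2=0, P3=2, P4=5, P5=4) → (P0=5, P1=0, P2=2, P3=2, P4=2, P5=4)
step 4: fire T3:  (P0=5, P1=0, P2=2, P3=2, P4=2, P5=4) → (P0=5, P1=0, P2=1, P3=2, P4=4, P5=3)
step 5: fire T4:  (P0=5, P1=0, P2=1, P3=2, P4=4, P5=3) → (P0=8, P1=0, P2=3, P3=2, P4=1, P5=3)
step 6: fire T0:  (P0=8, P1=0, P2=3, P3=2, P4=1, P5=3) → (P0=7, P1=2, P2=0, P3=2, P4=0, P5=4)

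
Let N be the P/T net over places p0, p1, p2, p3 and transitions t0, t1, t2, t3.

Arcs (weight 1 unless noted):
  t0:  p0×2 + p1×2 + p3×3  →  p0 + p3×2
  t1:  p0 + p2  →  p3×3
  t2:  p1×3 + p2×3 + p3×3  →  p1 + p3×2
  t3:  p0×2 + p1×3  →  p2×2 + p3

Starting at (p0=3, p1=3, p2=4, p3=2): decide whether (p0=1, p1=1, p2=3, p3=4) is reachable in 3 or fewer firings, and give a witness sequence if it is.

step 1: fire t1:  (p0=3, p1=3, p2=4, p3=2) → (p0=2, p1=3, p2=3, p3=5)
step 2: fire t0:  (p0=2, p1=3, p2=3, p3=5) → (p0=1, p1=1, p2=3, p3=4)

YES — reachable via ⟨t1, t0⟩ (2 firings)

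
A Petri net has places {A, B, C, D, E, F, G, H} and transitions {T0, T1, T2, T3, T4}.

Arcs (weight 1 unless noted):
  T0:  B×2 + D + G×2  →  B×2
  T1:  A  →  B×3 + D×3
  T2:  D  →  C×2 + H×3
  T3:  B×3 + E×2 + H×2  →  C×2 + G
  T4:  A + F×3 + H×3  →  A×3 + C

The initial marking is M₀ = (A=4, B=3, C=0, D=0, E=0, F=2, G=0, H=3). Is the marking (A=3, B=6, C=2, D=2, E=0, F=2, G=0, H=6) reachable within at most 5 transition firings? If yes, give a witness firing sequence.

step 1: fire T1:  (A=4, B=3, C=0, D=0, E=0, F=2, G=0, H=3) → (A=3, B=6, C=0, D=3, E=0, F=2, G=0, H=3)
step 2: fire T2:  (A=3, B=6, C=0, D=3, E=0, F=2, G=0, H=3) → (A=3, B=6, C=2, D=2, E=0, F=2, G=0, H=6)

YES — reachable via ⟨T1, T2⟩ (2 firings)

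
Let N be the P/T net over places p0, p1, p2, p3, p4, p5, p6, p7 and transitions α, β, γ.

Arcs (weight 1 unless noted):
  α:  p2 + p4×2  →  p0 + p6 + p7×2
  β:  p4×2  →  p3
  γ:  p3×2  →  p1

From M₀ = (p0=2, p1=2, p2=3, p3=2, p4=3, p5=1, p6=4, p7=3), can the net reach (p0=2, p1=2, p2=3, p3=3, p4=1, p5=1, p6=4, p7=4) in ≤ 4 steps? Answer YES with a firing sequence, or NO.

depth 0: 1 marking
depth 1: 4 markings reached so far
depth 2: 6 markings reached so far
depth 3: 6 markings reached so far
(frontier empty at depth 3; search complete)
target is not among the 6 markings reachable within 4 steps

NO — not reachable within 4 firings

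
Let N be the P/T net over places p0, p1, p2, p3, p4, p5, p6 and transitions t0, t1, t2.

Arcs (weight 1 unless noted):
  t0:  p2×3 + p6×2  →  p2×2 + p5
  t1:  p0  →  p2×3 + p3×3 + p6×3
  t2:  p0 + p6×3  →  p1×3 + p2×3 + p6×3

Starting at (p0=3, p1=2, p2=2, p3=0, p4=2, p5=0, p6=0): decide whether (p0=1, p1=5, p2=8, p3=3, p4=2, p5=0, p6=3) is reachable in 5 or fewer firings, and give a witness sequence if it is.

YES — reachable via ⟨t1, t2⟩ (2 firings)

step 1: fire t1:  (p0=3, p1=2, p2=2, p3=0, p4=2, p5=0, p6=0) → (p0=2, p1=2, p2=5, p3=3, p4=2, p5=0, p6=3)
step 2: fire t2:  (p0=2, p1=2, p2=5, p3=3, p4=2, p5=0, p6=3) → (p0=1, p1=5, p2=8, p3=3, p4=2, p5=0, p6=3)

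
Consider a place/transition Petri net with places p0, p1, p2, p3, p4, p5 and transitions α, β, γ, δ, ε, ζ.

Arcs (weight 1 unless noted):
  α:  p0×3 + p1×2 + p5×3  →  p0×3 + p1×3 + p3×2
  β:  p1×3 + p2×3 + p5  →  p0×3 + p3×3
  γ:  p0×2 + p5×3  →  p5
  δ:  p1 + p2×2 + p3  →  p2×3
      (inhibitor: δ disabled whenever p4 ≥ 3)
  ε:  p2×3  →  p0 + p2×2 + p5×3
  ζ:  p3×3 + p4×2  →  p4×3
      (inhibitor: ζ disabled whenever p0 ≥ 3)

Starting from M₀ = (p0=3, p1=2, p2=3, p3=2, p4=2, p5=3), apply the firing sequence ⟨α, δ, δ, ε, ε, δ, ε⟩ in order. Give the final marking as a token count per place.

(p0=6, p1=0, p2=3, p3=1, p4=2, p5=9)

step 1: fire α:  (p0=3, p1=2, p2=3, p3=2, p4=2, p5=3) → (p0=3, p1=3, p2=3, p3=4, p4=2, p5=0)
step 2: fire δ:  (p0=3, p1=3, p2=3, p3=4, p4=2, p5=0) → (p0=3, p1=2, p2=4, p3=3, p4=2, p5=0)
step 3: fire δ:  (p0=3, p1=2, p2=4, p3=3, p4=2, p5=0) → (p0=3, p1=1, p2=5, p3=2, p4=2, p5=0)
step 4: fire ε:  (p0=3, p1=1, p2=5, p3=2, p4=2, p5=0) → (p0=4, p1=1, p2=4, p3=2, p4=2, p5=3)
step 5: fire ε:  (p0=4, p1=1, p2=4, p3=2, p4=2, p5=3) → (p0=5, p1=1, p2=3, p3=2, p4=2, p5=6)
step 6: fire δ:  (p0=5, p1=1, p2=3, p3=2, p4=2, p5=6) → (p0=5, p1=0, p2=4, p3=1, p4=2, p5=6)
step 7: fire ε:  (p0=5, p1=0, p2=4, p3=1, p4=2, p5=6) → (p0=6, p1=0, p2=3, p3=1, p4=2, p5=9)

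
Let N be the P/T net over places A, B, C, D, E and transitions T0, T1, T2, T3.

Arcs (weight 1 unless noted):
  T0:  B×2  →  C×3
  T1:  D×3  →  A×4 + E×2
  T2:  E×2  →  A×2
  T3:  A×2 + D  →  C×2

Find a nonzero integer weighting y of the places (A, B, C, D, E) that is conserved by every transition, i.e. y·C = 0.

Incidence matrix C (rows=places, cols=transitions):
       T0   T1   T2   T3
    A   0    4    2   -2
    B  -2    0    0    0
    C   3    0    0    2
    D   0   -3    0   -1
    E   0    2   -2    0

Candidate y = [1, 3, 2, 2, 1]; check y·C column-wise:
  col T0: 1·0 + 3·-2 + 2·3 + 2·0 + 1·0 = 0
  col T1: 1·4 + 3·0 + 2·0 + 2·-3 + 1·2 = 0
  col T2: 1·2 + 3·0 + 2·0 + 2·0 + 1·-2 = 0
  col T3: 1·-2 + 3·0 + 2·2 + 2·-1 + 1·0 = 0

y = (A:1, B:3, C:2, D:2, E:1)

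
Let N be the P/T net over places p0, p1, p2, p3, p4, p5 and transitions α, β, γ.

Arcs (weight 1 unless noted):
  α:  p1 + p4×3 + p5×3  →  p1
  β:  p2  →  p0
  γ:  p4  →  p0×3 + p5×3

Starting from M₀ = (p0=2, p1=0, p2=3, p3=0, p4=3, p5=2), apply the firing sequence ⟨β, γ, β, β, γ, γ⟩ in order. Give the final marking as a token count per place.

step 1: fire β:  (p0=2, p1=0, p2=3, p3=0, p4=3, p5=2) → (p0=3, p1=0, p2=2, p3=0, p4=3, p5=2)
step 2: fire γ:  (p0=3, p1=0, p2=2, p3=0, p4=3, p5=2) → (p0=6, p1=0, p2=2, p3=0, p4=2, p5=5)
step 3: fire β:  (p0=6, p1=0, p2=2, p3=0, p4=2, p5=5) → (p0=7, p1=0, p2=1, p3=0, p4=2, p5=5)
step 4: fire β:  (p0=7, p1=0, p2=1, p3=0, p4=2, p5=5) → (p0=8, p1=0, p2=0, p3=0, p4=2, p5=5)
step 5: fire γ:  (p0=8, p1=0, p2=0, p3=0, p4=2, p5=5) → (p0=11, p1=0, p2=0, p3=0, p4=1, p5=8)
step 6: fire γ:  (p0=11, p1=0, p2=0, p3=0, p4=1, p5=8) → (p0=14, p1=0, p2=0, p3=0, p4=0, p5=11)

(p0=14, p1=0, p2=0, p3=0, p4=0, p5=11)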